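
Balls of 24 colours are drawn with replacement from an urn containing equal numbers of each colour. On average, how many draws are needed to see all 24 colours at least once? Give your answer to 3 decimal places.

90.623

The wait to go from k to k+1 distinct colours is geometric with mean 24/(24-k).
E[T] = 24/24 + 24/23 + 24/22 + ... + 24/2 + 24/1 = 24·H_{24}.
H_{24} = 3.7760, so E[T] = 90.6230.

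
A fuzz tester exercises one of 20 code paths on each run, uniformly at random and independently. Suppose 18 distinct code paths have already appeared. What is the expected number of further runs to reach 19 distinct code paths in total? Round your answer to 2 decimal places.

10.00

The wait to go from k to k+1 distinct code paths is geometric with mean 20/(20-k).
Only the k = 18 term is needed: E = 20/2 = 10.000.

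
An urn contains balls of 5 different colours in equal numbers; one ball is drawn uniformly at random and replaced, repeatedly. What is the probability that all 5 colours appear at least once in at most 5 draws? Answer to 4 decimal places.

0.0384

Let A_i be the event that colour i is missing after 5 draws. By inclusion–exclusion on the A_i,
P(all seen) = Σ_{j=0}^{5} (-1)^j C(5,j)((5-j)/5)^5
= 1.00000 - 1.63840 + 0.77760 - 0.10240 + 0.00160 - 0.00000
= 0.03840.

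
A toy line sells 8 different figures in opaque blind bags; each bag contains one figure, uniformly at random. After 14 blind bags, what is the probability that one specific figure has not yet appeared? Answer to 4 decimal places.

Each blind bag misses the fixed figure with probability (8-1)/8 = 7/8, independently.
P(still missing after 14) = (7/8)^14 = 0.15421.

0.1542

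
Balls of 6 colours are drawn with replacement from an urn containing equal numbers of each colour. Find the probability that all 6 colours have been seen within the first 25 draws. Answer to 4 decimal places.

0.9377

Let A_i be the event that colour i is missing after 25 draws. By inclusion–exclusion on the A_i,
P(all seen) = Σ_{j=0}^{6} (-1)^j C(6,j)((6-j)/6)^25
= 1.00000 - 0.06290 + 0.00059 - 0.00000 + 0.00000 - 0.00000 + 0.00000
= 0.93770.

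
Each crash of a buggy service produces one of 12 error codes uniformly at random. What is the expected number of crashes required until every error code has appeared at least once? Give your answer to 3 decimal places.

37.239

The wait to go from k to k+1 distinct error codes is geometric with mean 12/(12-k).
E[T] = 12/12 + 12/11 + 12/10 + ... + 12/2 + 12/1 = 12·H_{12}.
H_{12} = 3.1032, so E[T] = 37.2385.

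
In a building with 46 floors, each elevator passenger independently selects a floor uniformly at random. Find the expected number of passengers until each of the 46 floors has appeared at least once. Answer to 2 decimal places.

203.17

The wait to go from k to k+1 distinct floors is geometric with mean 46/(46-k).
E[T] = 46/46 + 46/45 + 46/44 + ... + 46/2 + 46/1 = 46·H_{46}.
H_{46} = 4.417, so E[T] = 203.168.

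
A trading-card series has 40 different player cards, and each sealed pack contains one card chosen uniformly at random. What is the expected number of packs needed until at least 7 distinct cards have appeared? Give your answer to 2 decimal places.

With k distinct cards already seen, the next new one arrives after an expected 40/(40-k) packs.
Sum over k = 0,...,6: E = 40/40 + 40/39 + 40/38 + ... + 40/35 + 40/34 = 7.590.

7.59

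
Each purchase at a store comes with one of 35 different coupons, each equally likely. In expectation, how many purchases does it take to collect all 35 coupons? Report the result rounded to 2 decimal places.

145.14

After k distinct coupons have appeared, the next purchase gives a new one with probability (35-k)/35, so the expected wait for the (k+1)-th is 35/(35-k).
E[T] = 35/35 + 35/34 + 35/33 + ... + 35/2 + 35/1 = 35·H_{35}.
H_{35} = 4.147, so E[T] = 145.137.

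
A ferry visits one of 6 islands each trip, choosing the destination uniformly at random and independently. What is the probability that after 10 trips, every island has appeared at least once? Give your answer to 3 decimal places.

Let A_i be the event that island i is missing after 10 trips. By inclusion–exclusion on the A_i,
P(all seen) = Σ_{j=0}^{6} (-1)^j C(6,j)((6-j)/6)^10
= 1.0000 - 0.9690 + 0.2601 - 0.0195 + 0.0003 - 0.0000 + 0.0000
= 0.2718.

0.272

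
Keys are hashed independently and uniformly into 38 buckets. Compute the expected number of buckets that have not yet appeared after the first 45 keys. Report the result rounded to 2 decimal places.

For each bucket, P(unseen after 45) = (37/38)^45 = 0.301.
By linearity of expectation, E[unseen] = 38·(37/38)^45 = 11.445.

11.44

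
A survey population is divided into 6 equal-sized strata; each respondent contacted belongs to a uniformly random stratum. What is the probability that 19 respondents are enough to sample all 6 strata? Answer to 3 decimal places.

0.819

Let A_i be the event that stratum i is missing after 19 respondents. By inclusion–exclusion on the A_i,
P(all seen) = Σ_{j=0}^{6} (-1)^j C(6,j)((6-j)/6)^19
= 1.0000 - 0.1878 + 0.0068 - 0.0000 + 0.0000 - 0.0000 + 0.0000
= 0.8189.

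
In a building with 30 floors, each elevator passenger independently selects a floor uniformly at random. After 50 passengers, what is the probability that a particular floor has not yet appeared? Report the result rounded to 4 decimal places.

Each passenger misses the fixed floor with probability (30-1)/30 = 29/30, independently.
P(still missing after 50) = (29/30)^50 = 0.18358.

0.1836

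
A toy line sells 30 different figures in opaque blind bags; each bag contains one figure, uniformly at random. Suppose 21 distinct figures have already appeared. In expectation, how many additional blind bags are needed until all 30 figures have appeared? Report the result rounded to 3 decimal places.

With k distinct figures already seen, the next new one takes an expected 30/(30-k) blind bags.
Sum over k = 21,...,29: E = 30/9 + 30/8 + 30/7 + ... + 30/2 + 30/1 = 84.8690.

84.869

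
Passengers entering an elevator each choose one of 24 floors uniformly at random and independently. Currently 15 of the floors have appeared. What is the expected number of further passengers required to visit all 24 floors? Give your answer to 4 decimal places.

From k distinct to k+1 distinct takes on average 24/(24-k) passengers.
Sum over k = 15,...,23: E = 24/9 + 24/8 + 24/7 + ... + 24/2 + 24/1 = 67.89524.

67.8952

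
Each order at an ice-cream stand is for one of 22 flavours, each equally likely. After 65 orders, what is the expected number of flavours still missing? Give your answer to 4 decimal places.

1.0696

For each flavour, P(unseen after 65) = (21/22)^65 = 0.04862.
By linearity of expectation, E[unseen] = 22·(21/22)^65 = 1.06955.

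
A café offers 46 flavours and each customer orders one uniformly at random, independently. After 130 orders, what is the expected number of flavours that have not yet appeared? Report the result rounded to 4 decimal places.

2.6416

For each flavour, P(unseen after 130) = (45/46)^130 = 0.05743.
By linearity of expectation, E[unseen] = 46·(45/46)^130 = 2.64160.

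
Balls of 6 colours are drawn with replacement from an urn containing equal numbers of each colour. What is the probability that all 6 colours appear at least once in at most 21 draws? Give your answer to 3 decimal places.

Let A_i be the event that colour i is missing after 21 draws. By inclusion–exclusion on the A_i,
P(all seen) = Σ_{j=0}^{6} (-1)^j C(6,j)((6-j)/6)^21
= 1.0000 - 0.1304 + 0.0030 - 0.0000 + 0.0000 - 0.0000 + 0.0000
= 0.8726.

0.873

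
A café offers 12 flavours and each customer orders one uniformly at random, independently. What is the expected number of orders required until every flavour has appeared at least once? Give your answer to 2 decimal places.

The wait to go from k to k+1 distinct flavours is geometric with mean 12/(12-k).
E[T] = 12/12 + 12/11 + 12/10 + ... + 12/2 + 12/1 = 12·H_{12}.
H_{12} = 3.103, so E[T] = 37.239.

37.24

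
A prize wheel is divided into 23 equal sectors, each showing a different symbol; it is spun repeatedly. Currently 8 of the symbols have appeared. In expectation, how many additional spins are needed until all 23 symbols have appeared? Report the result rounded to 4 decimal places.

With k distinct symbols already seen, the next new one takes an expected 23/(23-k) spins.
Sum over k = 8,...,22: E = 23/15 + 23/14 + 23/13 + ... + 23/2 + 23/1 = 76.31927.

76.3193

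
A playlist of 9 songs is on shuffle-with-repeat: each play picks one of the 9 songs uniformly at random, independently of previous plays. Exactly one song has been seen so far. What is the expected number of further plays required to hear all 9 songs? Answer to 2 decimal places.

24.46

The wait to go from k to k+1 distinct songs is geometric with mean 9/(9-k).
Sum over k = 1,...,8: E = 9/8 + 9/7 + 9/6 + ... + 9/2 + 9/1 = 24.461.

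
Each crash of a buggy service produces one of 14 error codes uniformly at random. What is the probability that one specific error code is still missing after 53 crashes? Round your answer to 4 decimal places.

Each crash misses the fixed error code with probability (14-1)/14 = 13/14, independently.
P(still missing after 53) = (13/14)^53 = 0.01969.

0.0197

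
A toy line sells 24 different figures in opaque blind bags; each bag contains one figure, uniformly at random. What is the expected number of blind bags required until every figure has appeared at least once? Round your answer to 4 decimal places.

Split into phases: going from k distinct to k+1 distinct takes on average 24/(24-k) blind bags.
E[T] = 24/24 + 24/23 + 24/22 + ... + 24/2 + 24/1 = 24·H_{24}.
H_{24} = 3.77596, so E[T] = 90.62300.

90.6230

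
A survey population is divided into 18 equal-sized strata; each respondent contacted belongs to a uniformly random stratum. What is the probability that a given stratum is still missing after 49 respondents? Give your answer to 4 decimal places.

0.0608

On each respondent the fixed stratum fails to appear with probability 17/18.
P(still missing after 49) = (17/18)^49 = 0.06076.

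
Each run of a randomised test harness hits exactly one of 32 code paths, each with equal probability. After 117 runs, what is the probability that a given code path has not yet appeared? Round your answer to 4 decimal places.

Each run misses the fixed code path with probability (32-1)/32 = 31/32, independently.
P(still missing after 117) = (31/32)^117 = 0.02437.

0.0244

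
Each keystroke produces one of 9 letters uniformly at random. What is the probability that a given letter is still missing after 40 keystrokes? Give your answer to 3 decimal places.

0.009

On each keystroke the fixed letter fails to appear with probability 8/9.
P(still missing after 40) = (8/9)^40 = 0.0090.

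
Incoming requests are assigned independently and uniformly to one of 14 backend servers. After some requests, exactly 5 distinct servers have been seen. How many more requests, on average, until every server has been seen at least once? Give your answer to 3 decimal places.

39.606

The wait to go from k to k+1 distinct servers is geometric with mean 14/(14-k).
Sum over k = 5,...,13: E = 14/9 + 14/8 + 14/7 + ... + 14/2 + 14/1 = 39.6056.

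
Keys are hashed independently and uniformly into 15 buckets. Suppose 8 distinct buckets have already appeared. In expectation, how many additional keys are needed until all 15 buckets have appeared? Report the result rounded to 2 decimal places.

38.89

From k distinct to k+1 distinct takes on average 15/(15-k) keys.
Sum over k = 8,...,14: E = 15/7 + 15/6 + 15/5 + ... + 15/2 + 15/1 = 38.893.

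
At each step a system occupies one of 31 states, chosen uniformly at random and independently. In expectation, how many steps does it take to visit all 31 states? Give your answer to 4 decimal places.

124.8446

Split into phases: going from k distinct to k+1 distinct takes on average 31/(31-k) steps.
E[T] = 31/31 + 31/30 + 31/29 + ... + 31/2 + 31/1 = 31·H_{31}.
H_{31} = 4.02725, so E[T] = 124.84460.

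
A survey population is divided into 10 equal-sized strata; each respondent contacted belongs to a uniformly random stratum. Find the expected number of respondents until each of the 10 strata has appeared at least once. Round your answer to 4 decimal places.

29.2897

Split into phases: going from k distinct to k+1 distinct takes on average 10/(10-k) respondents.
E[T] = 10/10 + 10/9 + 10/8 + ... + 10/2 + 10/1 = 10·H_{10}.
H_{10} = 2.92897, so E[T] = 29.28968.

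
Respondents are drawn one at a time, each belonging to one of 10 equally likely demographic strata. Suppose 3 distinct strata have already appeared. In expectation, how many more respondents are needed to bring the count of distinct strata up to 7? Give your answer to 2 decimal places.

From k distinct to k+1 distinct takes on average 10/(10-k) respondents.
Sum over k = 3,...,6: E = 10/7 + 10/6 + 10/5 + 10/4 = 7.595.

7.60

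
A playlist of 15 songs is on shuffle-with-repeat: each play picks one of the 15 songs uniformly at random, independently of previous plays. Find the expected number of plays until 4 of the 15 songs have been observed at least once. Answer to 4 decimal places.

4.4753

Going from k to k+1 distinct takes a geometric number of plays with mean 15/(15-k).
Sum over k = 0,...,3: E = 15/15 + 15/14 + 15/13 + 15/12 = 4.47527.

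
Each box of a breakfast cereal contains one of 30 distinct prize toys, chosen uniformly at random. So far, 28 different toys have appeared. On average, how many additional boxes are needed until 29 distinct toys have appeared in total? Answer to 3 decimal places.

The wait to go from k to k+1 distinct toys is geometric with mean 30/(30-k).
Only the k = 28 term is needed: E = 30/2 = 15.0000.

15.000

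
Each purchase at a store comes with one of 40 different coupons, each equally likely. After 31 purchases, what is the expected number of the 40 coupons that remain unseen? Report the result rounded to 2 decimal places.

18.25

For each coupon, P(unseen after 31) = (39/40)^31 = 0.456.
By linearity of expectation, E[unseen] = 40·(39/40)^31 = 18.247.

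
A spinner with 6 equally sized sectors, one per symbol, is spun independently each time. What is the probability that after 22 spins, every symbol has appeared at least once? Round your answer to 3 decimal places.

By inclusion–exclusion over which symbols are missing,
P(all seen) = Σ_{j=0}^{6} (-1)^j C(6,j)((6-j)/6)^22
= 1.0000 - 0.1087 + 0.0020 - 0.0000 + 0.0000 - 0.0000 + 0.0000
= 0.8933.

0.893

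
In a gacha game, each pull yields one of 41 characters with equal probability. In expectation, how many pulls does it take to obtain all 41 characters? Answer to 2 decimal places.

Split into phases: going from k distinct to k+1 distinct takes on average 41/(41-k) pulls.
E[T] = 41/41 + 41/40 + 41/39 + ... + 41/2 + 41/1 = 41·H_{41}.
H_{41} = 4.303, so E[T] = 176.420.

176.42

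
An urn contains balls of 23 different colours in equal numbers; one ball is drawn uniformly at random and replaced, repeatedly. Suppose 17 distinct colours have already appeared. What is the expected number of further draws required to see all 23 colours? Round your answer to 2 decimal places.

The wait to go from k to k+1 distinct colours is geometric with mean 23/(23-k).
Sum over k = 17,...,22: E = 23/6 + 23/5 + 23/4 + 23/3 + 23/2 + 23/1 = 56.350.

56.35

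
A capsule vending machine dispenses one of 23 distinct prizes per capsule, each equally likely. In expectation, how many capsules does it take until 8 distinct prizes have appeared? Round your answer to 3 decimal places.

With k distinct prizes already seen, the next new one arrives after an expected 23/(23-k) capsules.
Sum over k = 0,...,7: E = 23/23 + 23/22 + 23/21 + ... + 23/17 + 23/16 = 9.5694.

9.569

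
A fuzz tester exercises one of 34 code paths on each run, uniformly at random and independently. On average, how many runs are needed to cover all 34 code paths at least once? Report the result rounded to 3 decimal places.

After k distinct code paths have appeared, the next run gives a new one with probability (34-k)/34, so the expected wait for the (k+1)-th is 34/(34-k).
E[T] = 34/34 + 34/33 + 34/32 + ... + 34/2 + 34/1 = 34·H_{34}.
H_{34} = 4.1182, so E[T] = 140.0191.

140.019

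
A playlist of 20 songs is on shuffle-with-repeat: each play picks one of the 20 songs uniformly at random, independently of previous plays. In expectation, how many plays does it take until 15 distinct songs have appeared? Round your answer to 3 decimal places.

26.288

Going from k to k+1 distinct takes a geometric number of plays with mean 20/(20-k).
Sum over k = 0,...,14: E = 20/20 + 20/19 + 20/18 + ... + 20/7 + 20/6 = 26.2881.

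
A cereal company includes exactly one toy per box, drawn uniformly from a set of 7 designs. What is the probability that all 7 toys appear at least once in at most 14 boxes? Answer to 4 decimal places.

By inclusion–exclusion over which toys are missing,
P(all seen) = Σ_{j=0}^{7} (-1)^j C(7,j)((7-j)/7)^14
= 1.00000 - 0.80880 + 0.18898 - 0.01385 + 0.00025 - 0.00000 + 0.00000 - 0.00000
= 0.36657.

0.3666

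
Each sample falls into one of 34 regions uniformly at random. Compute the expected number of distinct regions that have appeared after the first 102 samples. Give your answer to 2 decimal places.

32.38

For each region, P(seen in 102 samples) = 1 - (33/34)^102 = 0.952.
By linearity of expectation, E[distinct seen] = 34·(1 - (33/34)^102) = 32.382.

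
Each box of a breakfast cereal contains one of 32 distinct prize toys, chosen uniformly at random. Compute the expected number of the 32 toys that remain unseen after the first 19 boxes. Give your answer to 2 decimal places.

For each toy, P(unseen after 19) = (31/32)^19 = 0.547.
By linearity of expectation, E[unseen] = 32·(31/32)^19 = 17.505.

17.51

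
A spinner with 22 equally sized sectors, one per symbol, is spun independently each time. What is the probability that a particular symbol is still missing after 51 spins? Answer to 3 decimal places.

Each spin misses the fixed symbol with probability (22-1)/22 = 21/22, independently.
P(still missing after 51) = (21/22)^51 = 0.0932.

0.093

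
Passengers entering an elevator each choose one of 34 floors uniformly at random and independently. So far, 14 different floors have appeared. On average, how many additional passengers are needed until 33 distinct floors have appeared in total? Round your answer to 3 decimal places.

88.323

The wait to go from k to k+1 distinct floors is geometric with mean 34/(34-k).
Sum over k = 14,...,32: E = 34/20 + 34/19 + 34/18 + ... + 34/3 + 34/2 = 88.3231.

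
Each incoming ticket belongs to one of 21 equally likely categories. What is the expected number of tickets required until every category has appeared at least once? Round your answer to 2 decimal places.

The wait to go from k to k+1 distinct categories is geometric with mean 21/(21-k).
E[T] = 21/21 + 21/20 + 21/19 + ... + 21/2 + 21/1 = 21·H_{21}.
H_{21} = 3.645, so E[T] = 76.553.

76.55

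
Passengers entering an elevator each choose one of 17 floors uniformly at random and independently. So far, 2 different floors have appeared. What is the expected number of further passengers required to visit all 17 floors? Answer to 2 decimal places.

56.41

The wait to go from k to k+1 distinct floors is geometric with mean 17/(17-k).
Sum over k = 2,...,16: E = 17/15 + 17/14 + 17/13 + ... + 17/2 + 17/1 = 56.410.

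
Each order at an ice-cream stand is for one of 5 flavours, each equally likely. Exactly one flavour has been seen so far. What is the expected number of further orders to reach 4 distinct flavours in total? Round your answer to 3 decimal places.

From k distinct to k+1 distinct takes on average 5/(5-k) orders.
Sum over k = 1,...,3: E = 5/4 + 5/3 + 5/2 = 5.4167.

5.417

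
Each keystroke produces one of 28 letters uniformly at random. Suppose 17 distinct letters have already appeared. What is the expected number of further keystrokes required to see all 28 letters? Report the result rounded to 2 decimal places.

With k distinct letters already seen, the next new one takes an expected 28/(28-k) keystrokes.
Sum over k = 17,...,27: E = 28/11 + 28/10 + 28/9 + ... + 28/2 + 28/1 = 84.557.

84.56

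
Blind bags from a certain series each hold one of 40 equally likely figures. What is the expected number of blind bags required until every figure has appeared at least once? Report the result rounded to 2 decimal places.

171.14

After k distinct figures have appeared, the next blind bag gives a new one with probability (40-k)/40, so the expected wait for the (k+1)-th is 40/(40-k).
E[T] = 40/40 + 40/39 + 40/38 + ... + 40/2 + 40/1 = 40·H_{40}.
H_{40} = 4.279, so E[T] = 171.142.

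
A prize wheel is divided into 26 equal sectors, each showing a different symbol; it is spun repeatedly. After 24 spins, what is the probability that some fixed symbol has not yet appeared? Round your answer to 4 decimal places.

0.3901

Each spin misses the fixed symbol with probability (26-1)/26 = 25/26, independently.
P(still missing after 24) = (25/26)^24 = 0.39012.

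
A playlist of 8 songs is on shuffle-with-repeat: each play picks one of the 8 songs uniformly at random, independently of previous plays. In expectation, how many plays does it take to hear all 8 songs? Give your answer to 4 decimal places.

21.7429

Split into phases: going from k distinct to k+1 distinct takes on average 8/(8-k) plays.
E[T] = 8/8 + 8/7 + 8/6 + ... + 8/2 + 8/1 = 8·H_{8}.
H_{8} = 2.71786, so E[T] = 21.74286.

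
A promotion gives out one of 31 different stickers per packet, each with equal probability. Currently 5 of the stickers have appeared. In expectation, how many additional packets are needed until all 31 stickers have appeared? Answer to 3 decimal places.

119.487

From k distinct to k+1 distinct takes on average 31/(31-k) packets.
Sum over k = 5,...,30: E = 31/26 + 31/25 + 31/24 + ... + 31/2 + 31/1 = 119.4870.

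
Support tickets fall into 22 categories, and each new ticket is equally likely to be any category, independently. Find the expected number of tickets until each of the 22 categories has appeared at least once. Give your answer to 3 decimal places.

81.198

The wait to go from k to k+1 distinct categories is geometric with mean 22/(22-k).
E[T] = 22/22 + 22/21 + 22/20 + ... + 22/2 + 22/1 = 22·H_{22}.
H_{22} = 3.6908, so E[T] = 81.1979.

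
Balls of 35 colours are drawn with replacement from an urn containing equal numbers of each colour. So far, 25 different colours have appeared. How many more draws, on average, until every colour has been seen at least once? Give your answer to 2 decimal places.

With k distinct colours already seen, the next new one takes an expected 35/(35-k) draws.
Sum over k = 25,...,34: E = 35/10 + 35/9 + 35/8 + ... + 35/2 + 35/1 = 102.514.

102.51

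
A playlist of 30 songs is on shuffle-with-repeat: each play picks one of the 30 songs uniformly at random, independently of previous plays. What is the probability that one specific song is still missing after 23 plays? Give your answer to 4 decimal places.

Each play misses the fixed song with probability (30-1)/30 = 29/30, independently.
P(still missing after 23) = (29/30)^23 = 0.45853.

0.4585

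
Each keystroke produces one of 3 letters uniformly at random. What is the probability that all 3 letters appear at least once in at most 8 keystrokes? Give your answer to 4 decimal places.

By inclusion–exclusion over which letters are missing,
P(all seen) = Σ_{j=0}^{3} (-1)^j C(3,j)((3-j)/3)^8
= 1.00000 - 0.11706 + 0.00046 - 0.00000
= 0.88340.

0.8834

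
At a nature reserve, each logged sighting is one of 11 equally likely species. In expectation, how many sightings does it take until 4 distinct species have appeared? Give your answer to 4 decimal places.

With k distinct species already seen, the next new one arrives after an expected 11/(11-k) sightings.
Sum over k = 0,...,3: E = 11/11 + 11/10 + 11/9 + 11/8 = 4.69722.

4.6972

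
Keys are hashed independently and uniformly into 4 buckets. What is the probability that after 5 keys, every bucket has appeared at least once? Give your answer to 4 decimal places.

0.2344

By inclusion–exclusion over which buckets are missing,
P(all seen) = Σ_{j=0}^{4} (-1)^j C(4,j)((4-j)/4)^5
= 1.00000 - 0.94922 + 0.18750 - 0.00391 + 0.00000
= 0.23438.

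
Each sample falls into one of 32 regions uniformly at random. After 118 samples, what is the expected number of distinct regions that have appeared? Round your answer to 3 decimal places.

For each region, P(seen in 118 samples) = 1 - (31/32)^118 = 0.9764.
By linearity of expectation, E[distinct seen] = 32·(1 - (31/32)^118) = 31.2447.

31.245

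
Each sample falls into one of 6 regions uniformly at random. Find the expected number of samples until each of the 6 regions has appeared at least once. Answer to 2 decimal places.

The wait to go from k to k+1 distinct regions is geometric with mean 6/(6-k).
E[T] = 6/6 + 6/5 + 6/4 + 6/3 + 6/2 + 6/1 = 6·H_{6}.
H_{6} = 2.450, so E[T] = 14.700.

14.70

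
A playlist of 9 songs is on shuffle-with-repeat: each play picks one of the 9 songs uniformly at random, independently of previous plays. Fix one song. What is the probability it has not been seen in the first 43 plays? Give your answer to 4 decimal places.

0.0063

On each play the fixed song fails to appear with probability 8/9.
P(still missing after 43) = (8/9)^43 = 0.00632.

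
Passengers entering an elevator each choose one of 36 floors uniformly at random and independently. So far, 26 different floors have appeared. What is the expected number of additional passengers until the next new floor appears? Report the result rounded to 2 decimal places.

3.60

The number of passengers until the next new floor is geometric with success probability 10/36, so its mean is 36/10.
E = 36/10 = 3.600.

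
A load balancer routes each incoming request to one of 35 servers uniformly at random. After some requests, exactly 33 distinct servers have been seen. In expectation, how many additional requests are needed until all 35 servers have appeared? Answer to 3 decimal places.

52.500

From k distinct to k+1 distinct takes on average 35/(35-k) requests.
Sum over k = 33,...,34: E = 35/2 + 35/1 = 52.5000.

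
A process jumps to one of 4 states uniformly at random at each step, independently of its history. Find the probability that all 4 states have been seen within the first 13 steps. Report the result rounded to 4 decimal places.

0.9057

By inclusion–exclusion over which states are missing,
P(all seen) = Σ_{j=0}^{4} (-1)^j C(4,j)((4-j)/4)^13
= 1.00000 - 0.09503 + 0.00073 - 0.00000 + 0.00000
= 0.90570.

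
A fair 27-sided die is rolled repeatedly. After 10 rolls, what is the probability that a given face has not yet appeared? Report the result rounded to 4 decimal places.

0.6856

On each roll the fixed face fails to appear with probability 26/27.
P(still missing after 10) = (26/27)^10 = 0.68564.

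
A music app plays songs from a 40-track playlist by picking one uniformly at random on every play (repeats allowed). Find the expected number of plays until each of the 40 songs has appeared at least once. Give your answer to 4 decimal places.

171.1417

Split into phases: going from k distinct to k+1 distinct takes on average 40/(40-k) plays.
E[T] = 40/40 + 40/39 + 40/38 + ... + 40/2 + 40/1 = 40·H_{40}.
H_{40} = 4.27854, so E[T] = 171.14172.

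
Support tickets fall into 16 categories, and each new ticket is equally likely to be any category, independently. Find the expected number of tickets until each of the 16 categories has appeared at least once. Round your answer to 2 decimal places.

After k distinct categories have appeared, the next ticket gives a new one with probability (16-k)/16, so the expected wait for the (k+1)-th is 16/(16-k).
E[T] = 16/16 + 16/15 + 16/14 + ... + 16/2 + 16/1 = 16·H_{16}.
H_{16} = 3.381, so E[T] = 54.092.

54.09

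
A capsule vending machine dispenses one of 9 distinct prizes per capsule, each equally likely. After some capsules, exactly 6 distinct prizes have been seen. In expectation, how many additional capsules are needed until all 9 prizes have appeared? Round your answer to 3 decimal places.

16.500

The wait to go from k to k+1 distinct prizes is geometric with mean 9/(9-k).
Sum over k = 6,...,8: E = 9/3 + 9/2 + 9/1 = 16.5000.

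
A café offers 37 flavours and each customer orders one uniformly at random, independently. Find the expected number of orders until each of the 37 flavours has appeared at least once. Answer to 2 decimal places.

Split into phases: going from k distinct to k+1 distinct takes on average 37/(37-k) orders.
E[T] = 37/37 + 37/36 + 37/35 + ... + 37/2 + 37/1 = 37·H_{37}.
H_{37} = 4.202, so E[T] = 155.459.

155.46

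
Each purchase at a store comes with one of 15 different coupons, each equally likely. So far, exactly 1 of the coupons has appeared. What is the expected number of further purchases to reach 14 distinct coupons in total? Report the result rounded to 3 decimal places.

With k distinct coupons already seen, the next new one takes an expected 15/(15-k) purchases.
Sum over k = 1,...,13: E = 15/14 + 15/13 + 15/12 + ... + 15/3 + 15/2 = 33.7734.

33.773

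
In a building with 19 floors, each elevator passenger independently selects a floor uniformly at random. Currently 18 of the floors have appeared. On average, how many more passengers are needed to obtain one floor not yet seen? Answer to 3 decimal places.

Each passenger yields a new floor with probability (19-18)/19 = 1/19, so the wait is geometric with mean 19/1.
E = 19/1 = 19.0000.

19.000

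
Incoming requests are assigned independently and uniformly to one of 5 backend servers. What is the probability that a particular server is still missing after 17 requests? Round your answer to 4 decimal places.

On each request the fixed server fails to appear with probability 4/5.
P(still missing after 17) = (4/5)^17 = 0.02252.

0.0225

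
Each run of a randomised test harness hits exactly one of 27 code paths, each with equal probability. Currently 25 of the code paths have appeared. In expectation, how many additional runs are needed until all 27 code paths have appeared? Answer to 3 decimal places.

With k distinct code paths already seen, the next new one takes an expected 27/(27-k) runs.
Sum over k = 25,...,26: E = 27/2 + 27/1 = 40.5000.

40.500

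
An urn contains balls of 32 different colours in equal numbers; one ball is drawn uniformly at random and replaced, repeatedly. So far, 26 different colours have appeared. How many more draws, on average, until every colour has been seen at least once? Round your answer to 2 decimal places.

From k distinct to k+1 distinct takes on average 32/(32-k) draws.
Sum over k = 26,...,31: E = 32/6 + 32/5 + 32/4 + 32/3 + 32/2 + 32/1 = 78.400.

78.40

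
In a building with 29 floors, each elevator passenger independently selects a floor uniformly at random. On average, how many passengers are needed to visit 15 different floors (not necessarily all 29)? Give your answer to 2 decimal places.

20.59

With k distinct floors already seen, the next new one arrives after an expected 29/(29-k) passengers.
Sum over k = 0,...,14: E = 29/29 + 29/28 + 29/27 + ... + 29/16 + 29/15 = 20.593.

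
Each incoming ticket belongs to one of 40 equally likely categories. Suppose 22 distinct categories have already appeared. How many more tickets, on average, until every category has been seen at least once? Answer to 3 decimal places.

The wait to go from k to k+1 distinct categories is geometric with mean 40/(40-k).
Sum over k = 22,...,39: E = 40/18 + 40/17 + 40/16 + ... + 40/2 + 40/1 = 139.8043.

139.804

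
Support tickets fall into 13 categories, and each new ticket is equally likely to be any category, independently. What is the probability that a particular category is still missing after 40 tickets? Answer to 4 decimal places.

0.0407

Each ticket misses the fixed category with probability (13-1)/13 = 12/13, independently.
P(still missing after 40) = (12/13)^40 = 0.04069.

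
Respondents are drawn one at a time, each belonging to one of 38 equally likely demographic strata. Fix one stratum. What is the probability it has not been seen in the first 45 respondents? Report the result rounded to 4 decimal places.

0.3012

On each respondent the fixed stratum fails to appear with probability 37/38.
P(still missing after 45) = (37/38)^45 = 0.30117.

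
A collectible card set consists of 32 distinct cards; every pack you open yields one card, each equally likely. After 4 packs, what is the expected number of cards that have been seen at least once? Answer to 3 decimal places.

3.816

For each card, P(seen in 4 packs) = 1 - (31/32)^4 = 0.1193.
By linearity of expectation, E[distinct seen] = 32·(1 - (31/32)^4) = 3.8164.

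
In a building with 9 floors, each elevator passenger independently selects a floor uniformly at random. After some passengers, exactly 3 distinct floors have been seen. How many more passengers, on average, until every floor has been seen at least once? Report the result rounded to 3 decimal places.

22.050

From k distinct to k+1 distinct takes on average 9/(9-k) passengers.
Sum over k = 3,...,8: E = 9/6 + 9/5 + 9/4 + 9/3 + 9/2 + 9/1 = 22.0500.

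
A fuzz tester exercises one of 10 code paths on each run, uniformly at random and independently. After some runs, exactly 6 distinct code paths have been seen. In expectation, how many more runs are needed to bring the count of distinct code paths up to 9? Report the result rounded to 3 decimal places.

With k distinct code paths already seen, the next new one takes an expected 10/(10-k) runs.
Sum over k = 6,...,8: E = 10/4 + 10/3 + 10/2 = 10.8333.

10.833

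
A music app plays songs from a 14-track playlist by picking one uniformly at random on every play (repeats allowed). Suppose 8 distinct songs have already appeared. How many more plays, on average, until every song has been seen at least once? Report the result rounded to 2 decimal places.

With k distinct songs already seen, the next new one takes an expected 14/(14-k) plays.
Sum over k = 8,...,13: E = 14/6 + 14/5 + 14/4 + 14/3 + 14/2 + 14/1 = 34.300.

34.30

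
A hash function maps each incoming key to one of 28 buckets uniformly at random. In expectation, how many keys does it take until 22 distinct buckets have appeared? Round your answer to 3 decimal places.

With k distinct buckets already seen, the next new one arrives after an expected 28/(28-k) keys.
Sum over k = 0,...,21: E = 28/28 + 28/27 + 28/26 + ... + 28/8 + 28/7 = 41.3608.

41.361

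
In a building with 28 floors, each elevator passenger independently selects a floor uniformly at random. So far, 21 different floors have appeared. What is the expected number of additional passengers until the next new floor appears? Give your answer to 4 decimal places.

Each passenger yields a new floor with probability (28-21)/28 = 7/28, so the wait is geometric with mean 28/7.
E = 28/7 = 4.00000.

4.0000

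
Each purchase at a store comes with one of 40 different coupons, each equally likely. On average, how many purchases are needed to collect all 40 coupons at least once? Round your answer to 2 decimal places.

Split into phases: going from k distinct to k+1 distinct takes on average 40/(40-k) purchases.
E[T] = 40/40 + 40/39 + 40/38 + ... + 40/2 + 40/1 = 40·H_{40}.
H_{40} = 4.279, so E[T] = 171.142.

171.14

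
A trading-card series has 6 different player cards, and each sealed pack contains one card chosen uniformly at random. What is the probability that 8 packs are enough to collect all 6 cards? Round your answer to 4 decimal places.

By inclusion–exclusion over which cards are missing,
P(all seen) = Σ_{j=0}^{6} (-1)^j C(6,j)((6-j)/6)^8
= 1.00000 - 1.39541 + 0.58528 - 0.07813 + 0.00229 - 0.00000 + 0.00000
= 0.11403.

0.1140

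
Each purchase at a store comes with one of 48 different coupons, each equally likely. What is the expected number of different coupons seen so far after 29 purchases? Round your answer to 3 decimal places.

For each coupon, P(seen in 29 purchases) = 1 - (47/48)^29 = 0.4569.
By linearity of expectation, E[distinct seen] = 48·(1 - (47/48)^29) = 21.9335.

21.933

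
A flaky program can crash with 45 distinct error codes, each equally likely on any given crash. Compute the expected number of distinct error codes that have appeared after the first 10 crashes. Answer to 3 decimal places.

For each error code, P(seen in 10 crashes) = 1 - (44/45)^10 = 0.2013.
By linearity of expectation, E[distinct seen] = 45·(1 - (44/45)^10) = 9.0570.

9.057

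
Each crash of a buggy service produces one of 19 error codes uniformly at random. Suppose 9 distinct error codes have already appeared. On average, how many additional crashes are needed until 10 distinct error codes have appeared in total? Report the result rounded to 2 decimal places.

From k distinct to k+1 distinct takes on average 19/(19-k) crashes.
Only the k = 9 term is needed: E = 19/10 = 1.900.

1.90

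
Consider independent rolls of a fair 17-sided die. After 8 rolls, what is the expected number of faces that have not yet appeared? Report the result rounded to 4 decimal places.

For each face, P(unseen after 8) = (16/17)^8 = 0.61570.
By linearity of expectation, E[unseen] = 17·(16/17)^8 = 10.46688.

10.4669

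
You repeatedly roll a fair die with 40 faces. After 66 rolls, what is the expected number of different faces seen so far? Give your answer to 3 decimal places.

For each face, P(seen in 66 rolls) = 1 - (39/40)^66 = 0.8119.
By linearity of expectation, E[distinct seen] = 40·(1 - (39/40)^66) = 32.4775.

32.477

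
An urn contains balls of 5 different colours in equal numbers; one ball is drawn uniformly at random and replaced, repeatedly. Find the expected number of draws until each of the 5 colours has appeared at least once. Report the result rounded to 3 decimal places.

11.417

Split into phases: going from k distinct to k+1 distinct takes on average 5/(5-k) draws.
E[T] = 5/5 + 5/4 + 5/3 + 5/2 + 5/1 = 5·H_{5}.
H_{5} = 2.2833, so E[T] = 11.4167.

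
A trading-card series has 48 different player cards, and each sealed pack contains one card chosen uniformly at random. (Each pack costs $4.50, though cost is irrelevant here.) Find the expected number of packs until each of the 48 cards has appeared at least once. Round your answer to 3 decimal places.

214.022

Split into phases: going from k distinct to k+1 distinct takes on average 48/(48-k) packs.
E[T] = 48/48 + 48/47 + 48/46 + ... + 48/2 + 48/1 = 48·H_{48}.
H_{48} = 4.4588, so E[T] = 214.0223.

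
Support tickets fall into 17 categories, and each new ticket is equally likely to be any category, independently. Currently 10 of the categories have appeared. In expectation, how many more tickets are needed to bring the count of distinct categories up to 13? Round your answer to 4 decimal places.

8.6619

With k distinct categories already seen, the next new one takes an expected 17/(17-k) tickets.
Sum over k = 10,...,12: E = 17/7 + 17/6 + 17/5 = 8.66190.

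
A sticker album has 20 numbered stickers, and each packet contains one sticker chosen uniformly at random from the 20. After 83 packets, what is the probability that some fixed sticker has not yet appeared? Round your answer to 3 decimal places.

0.014

Each packet misses the fixed sticker with probability (20-1)/20 = 19/20, independently.
P(still missing after 83) = (19/20)^83 = 0.0142.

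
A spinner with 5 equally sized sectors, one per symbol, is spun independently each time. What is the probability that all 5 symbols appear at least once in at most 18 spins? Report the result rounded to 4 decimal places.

0.9109

By inclusion–exclusion over which symbols are missing,
P(all seen) = Σ_{j=0}^{5} (-1)^j C(5,j)((5-j)/5)^18
= 1.00000 - 0.09007 + 0.00102 - 0.00000 + 0.00000 - 0.00000
= 0.91094.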